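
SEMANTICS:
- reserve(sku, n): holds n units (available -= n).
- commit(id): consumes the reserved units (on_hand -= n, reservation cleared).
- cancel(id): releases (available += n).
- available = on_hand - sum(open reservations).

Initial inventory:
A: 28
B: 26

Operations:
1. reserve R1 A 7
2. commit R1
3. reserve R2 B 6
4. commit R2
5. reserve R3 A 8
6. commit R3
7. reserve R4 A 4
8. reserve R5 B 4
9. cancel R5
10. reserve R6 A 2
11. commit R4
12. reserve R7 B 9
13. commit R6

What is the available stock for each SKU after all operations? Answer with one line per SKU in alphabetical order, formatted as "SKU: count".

Answer: A: 7
B: 11

Derivation:
Step 1: reserve R1 A 7 -> on_hand[A=28 B=26] avail[A=21 B=26] open={R1}
Step 2: commit R1 -> on_hand[A=21 B=26] avail[A=21 B=26] open={}
Step 3: reserve R2 B 6 -> on_hand[A=21 B=26] avail[A=21 B=20] open={R2}
Step 4: commit R2 -> on_hand[A=21 B=20] avail[A=21 B=20] open={}
Step 5: reserve R3 A 8 -> on_hand[A=21 B=20] avail[A=13 B=20] open={R3}
Step 6: commit R3 -> on_hand[A=13 B=20] avail[A=13 B=20] open={}
Step 7: reserve R4 A 4 -> on_hand[A=13 B=20] avail[A=9 B=20] open={R4}
Step 8: reserve R5 B 4 -> on_hand[A=13 B=20] avail[A=9 B=16] open={R4,R5}
Step 9: cancel R5 -> on_hand[A=13 B=20] avail[A=9 B=20] open={R4}
Step 10: reserve R6 A 2 -> on_hand[A=13 B=20] avail[A=7 B=20] open={R4,R6}
Step 11: commit R4 -> on_hand[A=9 B=20] avail[A=7 B=20] open={R6}
Step 12: reserve R7 B 9 -> on_hand[A=9 B=20] avail[A=7 B=11] open={R6,R7}
Step 13: commit R6 -> on_hand[A=7 B=20] avail[A=7 B=11] open={R7}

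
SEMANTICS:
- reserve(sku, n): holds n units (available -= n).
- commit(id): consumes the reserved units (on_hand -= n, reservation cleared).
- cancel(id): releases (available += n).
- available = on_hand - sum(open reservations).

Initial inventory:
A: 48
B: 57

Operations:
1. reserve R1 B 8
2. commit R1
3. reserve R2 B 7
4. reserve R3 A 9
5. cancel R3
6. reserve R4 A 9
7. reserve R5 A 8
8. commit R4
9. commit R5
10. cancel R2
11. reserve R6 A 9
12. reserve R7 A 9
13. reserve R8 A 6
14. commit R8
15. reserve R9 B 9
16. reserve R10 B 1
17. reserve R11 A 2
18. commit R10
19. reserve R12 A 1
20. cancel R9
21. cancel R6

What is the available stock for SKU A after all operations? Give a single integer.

Step 1: reserve R1 B 8 -> on_hand[A=48 B=57] avail[A=48 B=49] open={R1}
Step 2: commit R1 -> on_hand[A=48 B=49] avail[A=48 B=49] open={}
Step 3: reserve R2 B 7 -> on_hand[A=48 B=49] avail[A=48 B=42] open={R2}
Step 4: reserve R3 A 9 -> on_hand[A=48 B=49] avail[A=39 B=42] open={R2,R3}
Step 5: cancel R3 -> on_hand[A=48 B=49] avail[A=48 B=42] open={R2}
Step 6: reserve R4 A 9 -> on_hand[A=48 B=49] avail[A=39 B=42] open={R2,R4}
Step 7: reserve R5 A 8 -> on_hand[A=48 B=49] avail[A=31 B=42] open={R2,R4,R5}
Step 8: commit R4 -> on_hand[A=39 B=49] avail[A=31 B=42] open={R2,R5}
Step 9: commit R5 -> on_hand[A=31 B=49] avail[A=31 B=42] open={R2}
Step 10: cancel R2 -> on_hand[A=31 B=49] avail[A=31 B=49] open={}
Step 11: reserve R6 A 9 -> on_hand[A=31 B=49] avail[A=22 B=49] open={R6}
Step 12: reserve R7 A 9 -> on_hand[A=31 B=49] avail[A=13 B=49] open={R6,R7}
Step 13: reserve R8 A 6 -> on_hand[A=31 B=49] avail[A=7 B=49] open={R6,R7,R8}
Step 14: commit R8 -> on_hand[A=25 B=49] avail[A=7 B=49] open={R6,R7}
Step 15: reserve R9 B 9 -> on_hand[A=25 B=49] avail[A=7 B=40] open={R6,R7,R9}
Step 16: reserve R10 B 1 -> on_hand[A=25 B=49] avail[A=7 B=39] open={R10,R6,R7,R9}
Step 17: reserve R11 A 2 -> on_hand[A=25 B=49] avail[A=5 B=39] open={R10,R11,R6,R7,R9}
Step 18: commit R10 -> on_hand[A=25 B=48] avail[A=5 B=39] open={R11,R6,R7,R9}
Step 19: reserve R12 A 1 -> on_hand[A=25 B=48] avail[A=4 B=39] open={R11,R12,R6,R7,R9}
Step 20: cancel R9 -> on_hand[A=25 B=48] avail[A=4 B=48] open={R11,R12,R6,R7}
Step 21: cancel R6 -> on_hand[A=25 B=48] avail[A=13 B=48] open={R11,R12,R7}
Final available[A] = 13

Answer: 13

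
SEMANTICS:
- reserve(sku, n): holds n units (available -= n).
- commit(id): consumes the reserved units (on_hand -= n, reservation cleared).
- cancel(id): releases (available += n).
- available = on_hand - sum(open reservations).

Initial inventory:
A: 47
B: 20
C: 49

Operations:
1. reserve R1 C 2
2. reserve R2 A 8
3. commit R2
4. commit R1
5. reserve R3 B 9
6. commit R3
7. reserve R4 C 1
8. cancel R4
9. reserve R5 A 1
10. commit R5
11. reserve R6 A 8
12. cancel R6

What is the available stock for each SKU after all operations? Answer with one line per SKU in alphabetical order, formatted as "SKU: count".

Answer: A: 38
B: 11
C: 47

Derivation:
Step 1: reserve R1 C 2 -> on_hand[A=47 B=20 C=49] avail[A=47 B=20 C=47] open={R1}
Step 2: reserve R2 A 8 -> on_hand[A=47 B=20 C=49] avail[A=39 B=20 C=47] open={R1,R2}
Step 3: commit R2 -> on_hand[A=39 B=20 C=49] avail[A=39 B=20 C=47] open={R1}
Step 4: commit R1 -> on_hand[A=39 B=20 C=47] avail[A=39 B=20 C=47] open={}
Step 5: reserve R3 B 9 -> on_hand[A=39 B=20 C=47] avail[A=39 B=11 C=47] open={R3}
Step 6: commit R3 -> on_hand[A=39 B=11 C=47] avail[A=39 B=11 C=47] open={}
Step 7: reserve R4 C 1 -> on_hand[A=39 B=11 C=47] avail[A=39 B=11 C=46] open={R4}
Step 8: cancel R4 -> on_hand[A=39 B=11 C=47] avail[A=39 B=11 C=47] open={}
Step 9: reserve R5 A 1 -> on_hand[A=39 B=11 C=47] avail[A=38 B=11 C=47] open={R5}
Step 10: commit R5 -> on_hand[A=38 B=11 C=47] avail[A=38 B=11 C=47] open={}
Step 11: reserve R6 A 8 -> on_hand[A=38 B=11 C=47] avail[A=30 B=11 C=47] open={R6}
Step 12: cancel R6 -> on_hand[A=38 B=11 C=47] avail[A=38 B=11 C=47] open={}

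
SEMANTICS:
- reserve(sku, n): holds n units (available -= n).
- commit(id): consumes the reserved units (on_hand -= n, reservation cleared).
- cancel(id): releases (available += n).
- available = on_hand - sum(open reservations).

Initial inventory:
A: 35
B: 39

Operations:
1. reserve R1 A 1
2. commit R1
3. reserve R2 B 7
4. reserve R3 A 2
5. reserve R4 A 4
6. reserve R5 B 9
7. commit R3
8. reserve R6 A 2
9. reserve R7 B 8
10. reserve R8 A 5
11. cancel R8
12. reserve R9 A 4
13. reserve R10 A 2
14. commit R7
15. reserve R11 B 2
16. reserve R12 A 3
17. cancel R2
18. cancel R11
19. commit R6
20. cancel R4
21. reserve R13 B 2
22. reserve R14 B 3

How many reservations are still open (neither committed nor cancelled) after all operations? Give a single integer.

Answer: 6

Derivation:
Step 1: reserve R1 A 1 -> on_hand[A=35 B=39] avail[A=34 B=39] open={R1}
Step 2: commit R1 -> on_hand[A=34 B=39] avail[A=34 B=39] open={}
Step 3: reserve R2 B 7 -> on_hand[A=34 B=39] avail[A=34 B=32] open={R2}
Step 4: reserve R3 A 2 -> on_hand[A=34 B=39] avail[A=32 B=32] open={R2,R3}
Step 5: reserve R4 A 4 -> on_hand[A=34 B=39] avail[A=28 B=32] open={R2,R3,R4}
Step 6: reserve R5 B 9 -> on_hand[A=34 B=39] avail[A=28 B=23] open={R2,R3,R4,R5}
Step 7: commit R3 -> on_hand[A=32 B=39] avail[A=28 B=23] open={R2,R4,R5}
Step 8: reserve R6 A 2 -> on_hand[A=32 B=39] avail[A=26 B=23] open={R2,R4,R5,R6}
Step 9: reserve R7 B 8 -> on_hand[A=32 B=39] avail[A=26 B=15] open={R2,R4,R5,R6,R7}
Step 10: reserve R8 A 5 -> on_hand[A=32 B=39] avail[A=21 B=15] open={R2,R4,R5,R6,R7,R8}
Step 11: cancel R8 -> on_hand[A=32 B=39] avail[A=26 B=15] open={R2,R4,R5,R6,R7}
Step 12: reserve R9 A 4 -> on_hand[A=32 B=39] avail[A=22 B=15] open={R2,R4,R5,R6,R7,R9}
Step 13: reserve R10 A 2 -> on_hand[A=32 B=39] avail[A=20 B=15] open={R10,R2,R4,R5,R6,R7,R9}
Step 14: commit R7 -> on_hand[A=32 B=31] avail[A=20 B=15] open={R10,R2,R4,R5,R6,R9}
Step 15: reserve R11 B 2 -> on_hand[A=32 B=31] avail[A=20 B=13] open={R10,R11,R2,R4,R5,R6,R9}
Step 16: reserve R12 A 3 -> on_hand[A=32 B=31] avail[A=17 B=13] open={R10,R11,R12,R2,R4,R5,R6,R9}
Step 17: cancel R2 -> on_hand[A=32 B=31] avail[A=17 B=20] open={R10,R11,R12,R4,R5,R6,R9}
Step 18: cancel R11 -> on_hand[A=32 B=31] avail[A=17 B=22] open={R10,R12,R4,R5,R6,R9}
Step 19: commit R6 -> on_hand[A=30 B=31] avail[A=17 B=22] open={R10,R12,R4,R5,R9}
Step 20: cancel R4 -> on_hand[A=30 B=31] avail[A=21 B=22] open={R10,R12,R5,R9}
Step 21: reserve R13 B 2 -> on_hand[A=30 B=31] avail[A=21 B=20] open={R10,R12,R13,R5,R9}
Step 22: reserve R14 B 3 -> on_hand[A=30 B=31] avail[A=21 B=17] open={R10,R12,R13,R14,R5,R9}
Open reservations: ['R10', 'R12', 'R13', 'R14', 'R5', 'R9'] -> 6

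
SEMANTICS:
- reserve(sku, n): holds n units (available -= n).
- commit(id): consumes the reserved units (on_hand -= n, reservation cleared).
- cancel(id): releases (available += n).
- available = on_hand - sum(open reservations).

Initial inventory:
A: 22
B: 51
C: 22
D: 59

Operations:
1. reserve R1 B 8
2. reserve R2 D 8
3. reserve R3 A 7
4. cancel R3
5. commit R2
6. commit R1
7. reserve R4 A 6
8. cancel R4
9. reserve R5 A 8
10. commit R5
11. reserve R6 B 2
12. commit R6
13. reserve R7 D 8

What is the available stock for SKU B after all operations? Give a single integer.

Step 1: reserve R1 B 8 -> on_hand[A=22 B=51 C=22 D=59] avail[A=22 B=43 C=22 D=59] open={R1}
Step 2: reserve R2 D 8 -> on_hand[A=22 B=51 C=22 D=59] avail[A=22 B=43 C=22 D=51] open={R1,R2}
Step 3: reserve R3 A 7 -> on_hand[A=22 B=51 C=22 D=59] avail[A=15 B=43 C=22 D=51] open={R1,R2,R3}
Step 4: cancel R3 -> on_hand[A=22 B=51 C=22 D=59] avail[A=22 B=43 C=22 D=51] open={R1,R2}
Step 5: commit R2 -> on_hand[A=22 B=51 C=22 D=51] avail[A=22 B=43 C=22 D=51] open={R1}
Step 6: commit R1 -> on_hand[A=22 B=43 C=22 D=51] avail[A=22 B=43 C=22 D=51] open={}
Step 7: reserve R4 A 6 -> on_hand[A=22 B=43 C=22 D=51] avail[A=16 B=43 C=22 D=51] open={R4}
Step 8: cancel R4 -> on_hand[A=22 B=43 C=22 D=51] avail[A=22 B=43 C=22 D=51] open={}
Step 9: reserve R5 A 8 -> on_hand[A=22 B=43 C=22 D=51] avail[A=14 B=43 C=22 D=51] open={R5}
Step 10: commit R5 -> on_hand[A=14 B=43 C=22 D=51] avail[A=14 B=43 C=22 D=51] open={}
Step 11: reserve R6 B 2 -> on_hand[A=14 B=43 C=22 D=51] avail[A=14 B=41 C=22 D=51] open={R6}
Step 12: commit R6 -> on_hand[A=14 B=41 C=22 D=51] avail[A=14 B=41 C=22 D=51] open={}
Step 13: reserve R7 D 8 -> on_hand[A=14 B=41 C=22 D=51] avail[A=14 B=41 C=22 D=43] open={R7}
Final available[B] = 41

Answer: 41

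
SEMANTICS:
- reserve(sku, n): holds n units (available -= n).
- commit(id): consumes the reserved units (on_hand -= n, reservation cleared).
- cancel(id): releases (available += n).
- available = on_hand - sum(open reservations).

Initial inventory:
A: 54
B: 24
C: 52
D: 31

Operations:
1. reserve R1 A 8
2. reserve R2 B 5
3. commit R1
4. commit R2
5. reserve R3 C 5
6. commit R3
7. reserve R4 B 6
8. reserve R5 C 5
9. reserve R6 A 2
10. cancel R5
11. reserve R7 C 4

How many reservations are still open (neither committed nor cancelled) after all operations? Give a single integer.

Step 1: reserve R1 A 8 -> on_hand[A=54 B=24 C=52 D=31] avail[A=46 B=24 C=52 D=31] open={R1}
Step 2: reserve R2 B 5 -> on_hand[A=54 B=24 C=52 D=31] avail[A=46 B=19 C=52 D=31] open={R1,R2}
Step 3: commit R1 -> on_hand[A=46 B=24 C=52 D=31] avail[A=46 B=19 C=52 D=31] open={R2}
Step 4: commit R2 -> on_hand[A=46 B=19 C=52 D=31] avail[A=46 B=19 C=52 D=31] open={}
Step 5: reserve R3 C 5 -> on_hand[A=46 B=19 C=52 D=31] avail[A=46 B=19 C=47 D=31] open={R3}
Step 6: commit R3 -> on_hand[A=46 B=19 C=47 D=31] avail[A=46 B=19 C=47 D=31] open={}
Step 7: reserve R4 B 6 -> on_hand[A=46 B=19 C=47 D=31] avail[A=46 B=13 C=47 D=31] open={R4}
Step 8: reserve R5 C 5 -> on_hand[A=46 B=19 C=47 D=31] avail[A=46 B=13 C=42 D=31] open={R4,R5}
Step 9: reserve R6 A 2 -> on_hand[A=46 B=19 C=47 D=31] avail[A=44 B=13 C=42 D=31] open={R4,R5,R6}
Step 10: cancel R5 -> on_hand[A=46 B=19 C=47 D=31] avail[A=44 B=13 C=47 D=31] open={R4,R6}
Step 11: reserve R7 C 4 -> on_hand[A=46 B=19 C=47 D=31] avail[A=44 B=13 C=43 D=31] open={R4,R6,R7}
Open reservations: ['R4', 'R6', 'R7'] -> 3

Answer: 3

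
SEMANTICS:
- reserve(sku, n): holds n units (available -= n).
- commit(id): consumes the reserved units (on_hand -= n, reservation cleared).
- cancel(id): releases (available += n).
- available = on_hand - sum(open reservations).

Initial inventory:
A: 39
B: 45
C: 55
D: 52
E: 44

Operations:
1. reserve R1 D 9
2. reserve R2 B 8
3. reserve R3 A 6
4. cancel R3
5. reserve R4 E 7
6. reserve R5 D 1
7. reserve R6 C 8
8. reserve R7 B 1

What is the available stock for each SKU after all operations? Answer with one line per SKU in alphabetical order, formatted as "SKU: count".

Answer: A: 39
B: 36
C: 47
D: 42
E: 37

Derivation:
Step 1: reserve R1 D 9 -> on_hand[A=39 B=45 C=55 D=52 E=44] avail[A=39 B=45 C=55 D=43 E=44] open={R1}
Step 2: reserve R2 B 8 -> on_hand[A=39 B=45 C=55 D=52 E=44] avail[A=39 B=37 C=55 D=43 E=44] open={R1,R2}
Step 3: reserve R3 A 6 -> on_hand[A=39 B=45 C=55 D=52 E=44] avail[A=33 B=37 C=55 D=43 E=44] open={R1,R2,R3}
Step 4: cancel R3 -> on_hand[A=39 B=45 C=55 D=52 E=44] avail[A=39 B=37 C=55 D=43 E=44] open={R1,R2}
Step 5: reserve R4 E 7 -> on_hand[A=39 B=45 C=55 D=52 E=44] avail[A=39 B=37 C=55 D=43 E=37] open={R1,R2,R4}
Step 6: reserve R5 D 1 -> on_hand[A=39 B=45 C=55 D=52 E=44] avail[A=39 B=37 C=55 D=42 E=37] open={R1,R2,R4,R5}
Step 7: reserve R6 C 8 -> on_hand[A=39 B=45 C=55 D=52 E=44] avail[A=39 B=37 C=47 D=42 E=37] open={R1,R2,R4,R5,R6}
Step 8: reserve R7 B 1 -> on_hand[A=39 B=45 C=55 D=52 E=44] avail[A=39 B=36 C=47 D=42 E=37] open={R1,R2,R4,R5,R6,R7}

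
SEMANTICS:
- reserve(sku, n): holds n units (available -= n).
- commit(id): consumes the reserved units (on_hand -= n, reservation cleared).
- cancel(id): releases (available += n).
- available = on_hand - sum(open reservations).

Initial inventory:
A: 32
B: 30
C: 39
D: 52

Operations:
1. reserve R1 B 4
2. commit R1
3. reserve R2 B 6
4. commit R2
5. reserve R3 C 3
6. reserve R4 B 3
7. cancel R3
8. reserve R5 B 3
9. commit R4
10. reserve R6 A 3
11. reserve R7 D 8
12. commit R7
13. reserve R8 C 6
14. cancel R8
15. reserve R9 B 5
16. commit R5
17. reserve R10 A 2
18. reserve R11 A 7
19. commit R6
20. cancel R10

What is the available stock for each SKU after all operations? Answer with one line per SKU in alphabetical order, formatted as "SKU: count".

Answer: A: 22
B: 9
C: 39
D: 44

Derivation:
Step 1: reserve R1 B 4 -> on_hand[A=32 B=30 C=39 D=52] avail[A=32 B=26 C=39 D=52] open={R1}
Step 2: commit R1 -> on_hand[A=32 B=26 C=39 D=52] avail[A=32 B=26 C=39 D=52] open={}
Step 3: reserve R2 B 6 -> on_hand[A=32 B=26 C=39 D=52] avail[A=32 B=20 C=39 D=52] open={R2}
Step 4: commit R2 -> on_hand[A=32 B=20 C=39 D=52] avail[A=32 B=20 C=39 D=52] open={}
Step 5: reserve R3 C 3 -> on_hand[A=32 B=20 C=39 D=52] avail[A=32 B=20 C=36 D=52] open={R3}
Step 6: reserve R4 B 3 -> on_hand[A=32 B=20 C=39 D=52] avail[A=32 B=17 C=36 D=52] open={R3,R4}
Step 7: cancel R3 -> on_hand[A=32 B=20 C=39 D=52] avail[A=32 B=17 C=39 D=52] open={R4}
Step 8: reserve R5 B 3 -> on_hand[A=32 B=20 C=39 D=52] avail[A=32 B=14 C=39 D=52] open={R4,R5}
Step 9: commit R4 -> on_hand[A=32 B=17 C=39 D=52] avail[A=32 B=14 C=39 D=52] open={R5}
Step 10: reserve R6 A 3 -> on_hand[A=32 B=17 C=39 D=52] avail[A=29 B=14 C=39 D=52] open={R5,R6}
Step 11: reserve R7 D 8 -> on_hand[A=32 B=17 C=39 D=52] avail[A=29 B=14 C=39 D=44] open={R5,R6,R7}
Step 12: commit R7 -> on_hand[A=32 B=17 C=39 D=44] avail[A=29 B=14 C=39 D=44] open={R5,R6}
Step 13: reserve R8 C 6 -> on_hand[A=32 B=17 C=39 D=44] avail[A=29 B=14 C=33 D=44] open={R5,R6,R8}
Step 14: cancel R8 -> on_hand[A=32 B=17 C=39 D=44] avail[A=29 B=14 C=39 D=44] open={R5,R6}
Step 15: reserve R9 B 5 -> on_hand[A=32 B=17 C=39 D=44] avail[A=29 B=9 C=39 D=44] open={R5,R6,R9}
Step 16: commit R5 -> on_hand[A=32 B=14 C=39 D=44] avail[A=29 B=9 C=39 D=44] open={R6,R9}
Step 17: reserve R10 A 2 -> on_hand[A=32 B=14 C=39 D=44] avail[A=27 B=9 C=39 D=44] open={R10,R6,R9}
Step 18: reserve R11 A 7 -> on_hand[A=32 B=14 C=39 D=44] avail[A=20 B=9 C=39 D=44] open={R10,R11,R6,R9}
Step 19: commit R6 -> on_hand[A=29 B=14 C=39 D=44] avail[A=20 B=9 C=39 D=44] open={R10,R11,R9}
Step 20: cancel R10 -> on_hand[A=29 B=14 C=39 D=44] avail[A=22 B=9 C=39 D=44] open={R11,R9}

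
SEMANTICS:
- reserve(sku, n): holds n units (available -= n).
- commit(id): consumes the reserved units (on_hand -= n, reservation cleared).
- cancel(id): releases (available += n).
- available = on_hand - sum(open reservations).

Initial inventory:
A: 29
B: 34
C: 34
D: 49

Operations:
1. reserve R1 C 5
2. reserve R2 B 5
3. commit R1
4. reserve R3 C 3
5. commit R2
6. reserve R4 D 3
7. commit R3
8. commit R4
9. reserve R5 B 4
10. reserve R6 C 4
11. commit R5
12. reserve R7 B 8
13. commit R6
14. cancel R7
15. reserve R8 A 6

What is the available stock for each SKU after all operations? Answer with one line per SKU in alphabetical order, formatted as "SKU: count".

Answer: A: 23
B: 25
C: 22
D: 46

Derivation:
Step 1: reserve R1 C 5 -> on_hand[A=29 B=34 C=34 D=49] avail[A=29 B=34 C=29 D=49] open={R1}
Step 2: reserve R2 B 5 -> on_hand[A=29 B=34 C=34 D=49] avail[A=29 B=29 C=29 D=49] open={R1,R2}
Step 3: commit R1 -> on_hand[A=29 B=34 C=29 D=49] avail[A=29 B=29 C=29 D=49] open={R2}
Step 4: reserve R3 C 3 -> on_hand[A=29 B=34 C=29 D=49] avail[A=29 B=29 C=26 D=49] open={R2,R3}
Step 5: commit R2 -> on_hand[A=29 B=29 C=29 D=49] avail[A=29 B=29 C=26 D=49] open={R3}
Step 6: reserve R4 D 3 -> on_hand[A=29 B=29 C=29 D=49] avail[A=29 B=29 C=26 D=46] open={R3,R4}
Step 7: commit R3 -> on_hand[A=29 B=29 C=26 D=49] avail[A=29 B=29 C=26 D=46] open={R4}
Step 8: commit R4 -> on_hand[A=29 B=29 C=26 D=46] avail[A=29 B=29 C=26 D=46] open={}
Step 9: reserve R5 B 4 -> on_hand[A=29 B=29 C=26 D=46] avail[A=29 B=25 C=26 D=46] open={R5}
Step 10: reserve R6 C 4 -> on_hand[A=29 B=29 C=26 D=46] avail[A=29 B=25 C=22 D=46] open={R5,R6}
Step 11: commit R5 -> on_hand[A=29 B=25 C=26 D=46] avail[A=29 B=25 C=22 D=46] open={R6}
Step 12: reserve R7 B 8 -> on_hand[A=29 B=25 C=26 D=46] avail[A=29 B=17 C=22 D=46] open={R6,R7}
Step 13: commit R6 -> on_hand[A=29 B=25 C=22 D=46] avail[A=29 B=17 C=22 D=46] open={R7}
Step 14: cancel R7 -> on_hand[A=29 B=25 C=22 D=46] avail[A=29 B=25 C=22 D=46] open={}
Step 15: reserve R8 A 6 -> on_hand[A=29 B=25 C=22 D=46] avail[A=23 B=25 C=22 D=46] open={R8}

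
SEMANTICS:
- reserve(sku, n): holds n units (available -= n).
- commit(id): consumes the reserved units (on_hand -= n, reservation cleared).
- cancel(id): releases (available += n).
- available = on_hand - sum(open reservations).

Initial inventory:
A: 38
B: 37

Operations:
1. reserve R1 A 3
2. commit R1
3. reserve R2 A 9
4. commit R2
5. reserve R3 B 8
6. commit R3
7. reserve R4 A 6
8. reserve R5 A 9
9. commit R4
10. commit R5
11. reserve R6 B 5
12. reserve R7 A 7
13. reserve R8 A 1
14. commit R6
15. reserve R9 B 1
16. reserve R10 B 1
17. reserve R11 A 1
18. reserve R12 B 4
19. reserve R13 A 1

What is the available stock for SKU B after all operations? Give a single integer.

Answer: 18

Derivation:
Step 1: reserve R1 A 3 -> on_hand[A=38 B=37] avail[A=35 B=37] open={R1}
Step 2: commit R1 -> on_hand[A=35 B=37] avail[A=35 B=37] open={}
Step 3: reserve R2 A 9 -> on_hand[A=35 B=37] avail[A=26 B=37] open={R2}
Step 4: commit R2 -> on_hand[A=26 B=37] avail[A=26 B=37] open={}
Step 5: reserve R3 B 8 -> on_hand[A=26 B=37] avail[A=26 B=29] open={R3}
Step 6: commit R3 -> on_hand[A=26 B=29] avail[A=26 B=29] open={}
Step 7: reserve R4 A 6 -> on_hand[A=26 B=29] avail[A=20 B=29] open={R4}
Step 8: reserve R5 A 9 -> on_hand[A=26 B=29] avail[A=11 B=29] open={R4,R5}
Step 9: commit R4 -> on_hand[A=20 B=29] avail[A=11 B=29] open={R5}
Step 10: commit R5 -> on_hand[A=11 B=29] avail[A=11 B=29] open={}
Step 11: reserve R6 B 5 -> on_hand[A=11 B=29] avail[A=11 B=24] open={R6}
Step 12: reserve R7 A 7 -> on_hand[A=11 B=29] avail[A=4 B=24] open={R6,R7}
Step 13: reserve R8 A 1 -> on_hand[A=11 B=29] avail[A=3 B=24] open={R6,R7,R8}
Step 14: commit R6 -> on_hand[A=11 B=24] avail[A=3 B=24] open={R7,R8}
Step 15: reserve R9 B 1 -> on_hand[A=11 B=24] avail[A=3 B=23] open={R7,R8,R9}
Step 16: reserve R10 B 1 -> on_hand[A=11 B=24] avail[A=3 B=22] open={R10,R7,R8,R9}
Step 17: reserve R11 A 1 -> on_hand[A=11 B=24] avail[A=2 B=22] open={R10,R11,R7,R8,R9}
Step 18: reserve R12 B 4 -> on_hand[A=11 B=24] avail[A=2 B=18] open={R10,R11,R12,R7,R8,R9}
Step 19: reserve R13 A 1 -> on_hand[A=11 B=24] avail[A=1 B=18] open={R10,R11,R12,R13,R7,R8,R9}
Final available[B] = 18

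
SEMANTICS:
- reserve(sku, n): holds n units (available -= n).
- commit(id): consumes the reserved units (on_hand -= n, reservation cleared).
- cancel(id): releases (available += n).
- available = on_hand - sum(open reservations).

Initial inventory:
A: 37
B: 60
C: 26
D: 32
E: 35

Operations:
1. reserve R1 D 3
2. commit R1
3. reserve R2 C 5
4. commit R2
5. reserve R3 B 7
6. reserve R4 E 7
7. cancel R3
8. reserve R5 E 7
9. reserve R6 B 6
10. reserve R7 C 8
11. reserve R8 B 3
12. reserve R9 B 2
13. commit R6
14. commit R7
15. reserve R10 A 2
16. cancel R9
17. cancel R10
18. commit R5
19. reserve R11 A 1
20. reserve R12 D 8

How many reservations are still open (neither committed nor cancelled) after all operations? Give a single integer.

Step 1: reserve R1 D 3 -> on_hand[A=37 B=60 C=26 D=32 E=35] avail[A=37 B=60 C=26 D=29 E=35] open={R1}
Step 2: commit R1 -> on_hand[A=37 B=60 C=26 D=29 E=35] avail[A=37 B=60 C=26 D=29 E=35] open={}
Step 3: reserve R2 C 5 -> on_hand[A=37 B=60 C=26 D=29 E=35] avail[A=37 B=60 C=21 D=29 E=35] open={R2}
Step 4: commit R2 -> on_hand[A=37 B=60 C=21 D=29 E=35] avail[A=37 B=60 C=21 D=29 E=35] open={}
Step 5: reserve R3 B 7 -> on_hand[A=37 B=60 C=21 D=29 E=35] avail[A=37 B=53 C=21 D=29 E=35] open={R3}
Step 6: reserve R4 E 7 -> on_hand[A=37 B=60 C=21 D=29 E=35] avail[A=37 B=53 C=21 D=29 E=28] open={R3,R4}
Step 7: cancel R3 -> on_hand[A=37 B=60 C=21 D=29 E=35] avail[A=37 B=60 C=21 D=29 E=28] open={R4}
Step 8: reserve R5 E 7 -> on_hand[A=37 B=60 C=21 D=29 E=35] avail[A=37 B=60 C=21 D=29 E=21] open={R4,R5}
Step 9: reserve R6 B 6 -> on_hand[A=37 B=60 C=21 D=29 E=35] avail[A=37 B=54 C=21 D=29 E=21] open={R4,R5,R6}
Step 10: reserve R7 C 8 -> on_hand[A=37 B=60 C=21 D=29 E=35] avail[A=37 B=54 C=13 D=29 E=21] open={R4,R5,R6,R7}
Step 11: reserve R8 B 3 -> on_hand[A=37 B=60 C=21 D=29 E=35] avail[A=37 B=51 C=13 D=29 E=21] open={R4,R5,R6,R7,R8}
Step 12: reserve R9 B 2 -> on_hand[A=37 B=60 C=21 D=29 E=35] avail[A=37 B=49 C=13 D=29 E=21] open={R4,R5,R6,R7,R8,R9}
Step 13: commit R6 -> on_hand[A=37 B=54 C=21 D=29 E=35] avail[A=37 B=49 C=13 D=29 E=21] open={R4,R5,R7,R8,R9}
Step 14: commit R7 -> on_hand[A=37 B=54 C=13 D=29 E=35] avail[A=37 B=49 C=13 D=29 E=21] open={R4,R5,R8,R9}
Step 15: reserve R10 A 2 -> on_hand[A=37 B=54 C=13 D=29 E=35] avail[A=35 B=49 C=13 D=29 E=21] open={R10,R4,R5,R8,R9}
Step 16: cancel R9 -> on_hand[A=37 B=54 C=13 D=29 E=35] avail[A=35 B=51 C=13 D=29 E=21] open={R10,R4,R5,R8}
Step 17: cancel R10 -> on_hand[A=37 B=54 C=13 D=29 E=35] avail[A=37 B=51 C=13 D=29 E=21] open={R4,R5,R8}
Step 18: commit R5 -> on_hand[A=37 B=54 C=13 D=29 E=28] avail[A=37 B=51 C=13 D=29 E=21] open={R4,R8}
Step 19: reserve R11 A 1 -> on_hand[A=37 B=54 C=13 D=29 E=28] avail[A=36 B=51 C=13 D=29 E=21] open={R11,R4,R8}
Step 20: reserve R12 D 8 -> on_hand[A=37 B=54 C=13 D=29 E=28] avail[A=36 B=51 C=13 D=21 E=21] open={R11,R12,R4,R8}
Open reservations: ['R11', 'R12', 'R4', 'R8'] -> 4

Answer: 4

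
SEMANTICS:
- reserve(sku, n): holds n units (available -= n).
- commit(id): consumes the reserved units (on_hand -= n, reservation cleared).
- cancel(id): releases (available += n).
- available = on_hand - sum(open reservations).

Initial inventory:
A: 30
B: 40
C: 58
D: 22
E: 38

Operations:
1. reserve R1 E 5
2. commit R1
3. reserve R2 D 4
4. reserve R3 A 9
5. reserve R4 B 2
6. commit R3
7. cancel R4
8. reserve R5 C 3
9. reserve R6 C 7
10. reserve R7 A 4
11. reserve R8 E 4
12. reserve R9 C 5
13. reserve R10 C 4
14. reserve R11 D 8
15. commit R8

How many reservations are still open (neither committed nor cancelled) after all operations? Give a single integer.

Step 1: reserve R1 E 5 -> on_hand[A=30 B=40 C=58 D=22 E=38] avail[A=30 B=40 C=58 D=22 E=33] open={R1}
Step 2: commit R1 -> on_hand[A=30 B=40 C=58 D=22 E=33] avail[A=30 B=40 C=58 D=22 E=33] open={}
Step 3: reserve R2 D 4 -> on_hand[A=30 B=40 C=58 D=22 E=33] avail[A=30 B=40 C=58 D=18 E=33] open={R2}
Step 4: reserve R3 A 9 -> on_hand[A=30 B=40 C=58 D=22 E=33] avail[A=21 B=40 C=58 D=18 E=33] open={R2,R3}
Step 5: reserve R4 B 2 -> on_hand[A=30 B=40 C=58 D=22 E=33] avail[A=21 B=38 C=58 D=18 E=33] open={R2,R3,R4}
Step 6: commit R3 -> on_hand[A=21 B=40 C=58 D=22 E=33] avail[A=21 B=38 C=58 D=18 E=33] open={R2,R4}
Step 7: cancel R4 -> on_hand[A=21 B=40 C=58 D=22 E=33] avail[A=21 B=40 C=58 D=18 E=33] open={R2}
Step 8: reserve R5 C 3 -> on_hand[A=21 B=40 C=58 D=22 E=33] avail[A=21 B=40 C=55 D=18 E=33] open={R2,R5}
Step 9: reserve R6 C 7 -> on_hand[A=21 B=40 C=58 D=22 E=33] avail[A=21 B=40 C=48 D=18 E=33] open={R2,R5,R6}
Step 10: reserve R7 A 4 -> on_hand[A=21 B=40 C=58 D=22 E=33] avail[A=17 B=40 C=48 D=18 E=33] open={R2,R5,R6,R7}
Step 11: reserve R8 E 4 -> on_hand[A=21 B=40 C=58 D=22 E=33] avail[A=17 B=40 C=48 D=18 E=29] open={R2,R5,R6,R7,R8}
Step 12: reserve R9 C 5 -> on_hand[A=21 B=40 C=58 D=22 E=33] avail[A=17 B=40 C=43 D=18 E=29] open={R2,R5,R6,R7,R8,R9}
Step 13: reserve R10 C 4 -> on_hand[A=21 B=40 C=58 D=22 E=33] avail[A=17 B=40 C=39 D=18 E=29] open={R10,R2,R5,R6,R7,R8,R9}
Step 14: reserve R11 D 8 -> on_hand[A=21 B=40 C=58 D=22 E=33] avail[A=17 B=40 C=39 D=10 E=29] open={R10,R11,R2,R5,R6,R7,R8,R9}
Step 15: commit R8 -> on_hand[A=21 B=40 C=58 D=22 E=29] avail[A=17 B=40 C=39 D=10 E=29] open={R10,R11,R2,R5,R6,R7,R9}
Open reservations: ['R10', 'R11', 'R2', 'R5', 'R6', 'R7', 'R9'] -> 7

Answer: 7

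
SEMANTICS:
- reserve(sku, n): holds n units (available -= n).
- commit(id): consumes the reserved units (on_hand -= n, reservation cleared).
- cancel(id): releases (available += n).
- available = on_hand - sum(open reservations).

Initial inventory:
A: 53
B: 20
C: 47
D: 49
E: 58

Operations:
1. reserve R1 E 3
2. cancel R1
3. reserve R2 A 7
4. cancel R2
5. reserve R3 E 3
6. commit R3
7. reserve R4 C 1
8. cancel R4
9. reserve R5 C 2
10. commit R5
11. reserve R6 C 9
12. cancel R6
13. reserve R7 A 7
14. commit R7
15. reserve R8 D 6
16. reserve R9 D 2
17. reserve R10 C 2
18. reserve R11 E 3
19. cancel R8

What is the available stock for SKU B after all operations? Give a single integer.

Answer: 20

Derivation:
Step 1: reserve R1 E 3 -> on_hand[A=53 B=20 C=47 D=49 E=58] avail[A=53 B=20 C=47 D=49 E=55] open={R1}
Step 2: cancel R1 -> on_hand[A=53 B=20 C=47 D=49 E=58] avail[A=53 B=20 C=47 D=49 E=58] open={}
Step 3: reserve R2 A 7 -> on_hand[A=53 B=20 C=47 D=49 E=58] avail[A=46 B=20 C=47 D=49 E=58] open={R2}
Step 4: cancel R2 -> on_hand[A=53 B=20 C=47 D=49 E=58] avail[A=53 B=20 C=47 D=49 E=58] open={}
Step 5: reserve R3 E 3 -> on_hand[A=53 B=20 C=47 D=49 E=58] avail[A=53 B=20 C=47 D=49 E=55] open={R3}
Step 6: commit R3 -> on_hand[A=53 B=20 C=47 D=49 E=55] avail[A=53 B=20 C=47 D=49 E=55] open={}
Step 7: reserve R4 C 1 -> on_hand[A=53 B=20 C=47 D=49 E=55] avail[A=53 B=20 C=46 D=49 E=55] open={R4}
Step 8: cancel R4 -> on_hand[A=53 B=20 C=47 D=49 E=55] avail[A=53 B=20 C=47 D=49 E=55] open={}
Step 9: reserve R5 C 2 -> on_hand[A=53 B=20 C=47 D=49 E=55] avail[A=53 B=20 C=45 D=49 E=55] open={R5}
Step 10: commit R5 -> on_hand[A=53 B=20 C=45 D=49 E=55] avail[A=53 B=20 C=45 D=49 E=55] open={}
Step 11: reserve R6 C 9 -> on_hand[A=53 B=20 C=45 D=49 E=55] avail[A=53 B=20 C=36 D=49 E=55] open={R6}
Step 12: cancel R6 -> on_hand[A=53 B=20 C=45 D=49 E=55] avail[A=53 B=20 C=45 D=49 E=55] open={}
Step 13: reserve R7 A 7 -> on_hand[A=53 B=20 C=45 D=49 E=55] avail[A=46 B=20 C=45 D=49 E=55] open={R7}
Step 14: commit R7 -> on_hand[A=46 B=20 C=45 D=49 E=55] avail[A=46 B=20 C=45 D=49 E=55] open={}
Step 15: reserve R8 D 6 -> on_hand[A=46 B=20 C=45 D=49 E=55] avail[A=46 B=20 C=45 D=43 E=55] open={R8}
Step 16: reserve R9 D 2 -> on_hand[A=46 B=20 C=45 D=49 E=55] avail[A=46 B=20 C=45 D=41 E=55] open={R8,R9}
Step 17: reserve R10 C 2 -> on_hand[A=46 B=20 C=45 D=49 E=55] avail[A=46 B=20 C=43 D=41 E=55] open={R10,R8,R9}
Step 18: reserve R11 E 3 -> on_hand[A=46 B=20 C=45 D=49 E=55] avail[A=46 B=20 C=43 D=41 E=52] open={R10,R11,R8,R9}
Step 19: cancel R8 -> on_hand[A=46 B=20 C=45 D=49 E=55] avail[A=46 B=20 C=43 D=47 E=52] open={R10,R11,R9}
Final available[B] = 20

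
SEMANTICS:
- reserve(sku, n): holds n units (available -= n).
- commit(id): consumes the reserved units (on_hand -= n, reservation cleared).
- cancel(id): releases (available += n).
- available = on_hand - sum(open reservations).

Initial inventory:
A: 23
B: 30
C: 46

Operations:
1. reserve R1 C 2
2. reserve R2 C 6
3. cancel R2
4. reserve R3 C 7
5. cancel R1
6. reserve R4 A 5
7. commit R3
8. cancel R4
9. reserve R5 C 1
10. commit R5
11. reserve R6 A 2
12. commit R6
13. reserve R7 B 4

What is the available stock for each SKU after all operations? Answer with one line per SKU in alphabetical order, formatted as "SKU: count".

Answer: A: 21
B: 26
C: 38

Derivation:
Step 1: reserve R1 C 2 -> on_hand[A=23 B=30 C=46] avail[A=23 B=30 C=44] open={R1}
Step 2: reserve R2 C 6 -> on_hand[A=23 B=30 C=46] avail[A=23 B=30 C=38] open={R1,R2}
Step 3: cancel R2 -> on_hand[A=23 B=30 C=46] avail[A=23 B=30 C=44] open={R1}
Step 4: reserve R3 C 7 -> on_hand[A=23 B=30 C=46] avail[A=23 B=30 C=37] open={R1,R3}
Step 5: cancel R1 -> on_hand[A=23 B=30 C=46] avail[A=23 B=30 C=39] open={R3}
Step 6: reserve R4 A 5 -> on_hand[A=23 B=30 C=46] avail[A=18 B=30 C=39] open={R3,R4}
Step 7: commit R3 -> on_hand[A=23 B=30 C=39] avail[A=18 B=30 C=39] open={R4}
Step 8: cancel R4 -> on_hand[A=23 B=30 C=39] avail[A=23 B=30 C=39] open={}
Step 9: reserve R5 C 1 -> on_hand[A=23 B=30 C=39] avail[A=23 B=30 C=38] open={R5}
Step 10: commit R5 -> on_hand[A=23 B=30 C=38] avail[A=23 B=30 C=38] open={}
Step 11: reserve R6 A 2 -> on_hand[A=23 B=30 C=38] avail[A=21 B=30 C=38] open={R6}
Step 12: commit R6 -> on_hand[A=21 B=30 C=38] avail[A=21 B=30 C=38] open={}
Step 13: reserve R7 B 4 -> on_hand[A=21 B=30 C=38] avail[A=21 B=26 C=38] open={R7}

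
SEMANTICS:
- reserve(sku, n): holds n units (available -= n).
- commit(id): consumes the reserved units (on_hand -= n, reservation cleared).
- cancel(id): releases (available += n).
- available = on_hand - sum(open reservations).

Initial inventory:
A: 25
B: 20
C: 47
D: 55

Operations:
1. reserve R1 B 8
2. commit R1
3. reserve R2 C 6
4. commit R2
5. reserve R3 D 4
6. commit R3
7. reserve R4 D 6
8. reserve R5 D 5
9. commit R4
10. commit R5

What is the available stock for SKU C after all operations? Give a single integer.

Answer: 41

Derivation:
Step 1: reserve R1 B 8 -> on_hand[A=25 B=20 C=47 D=55] avail[A=25 B=12 C=47 D=55] open={R1}
Step 2: commit R1 -> on_hand[A=25 B=12 C=47 D=55] avail[A=25 B=12 C=47 D=55] open={}
Step 3: reserve R2 C 6 -> on_hand[A=25 B=12 C=47 D=55] avail[A=25 B=12 C=41 D=55] open={R2}
Step 4: commit R2 -> on_hand[A=25 B=12 C=41 D=55] avail[A=25 B=12 C=41 D=55] open={}
Step 5: reserve R3 D 4 -> on_hand[A=25 B=12 C=41 D=55] avail[A=25 B=12 C=41 D=51] open={R3}
Step 6: commit R3 -> on_hand[A=25 B=12 C=41 D=51] avail[A=25 B=12 C=41 D=51] open={}
Step 7: reserve R4 D 6 -> on_hand[A=25 B=12 C=41 D=51] avail[A=25 B=12 C=41 D=45] open={R4}
Step 8: reserve R5 D 5 -> on_hand[A=25 B=12 C=41 D=51] avail[A=25 B=12 C=41 D=40] open={R4,R5}
Step 9: commit R4 -> on_hand[A=25 B=12 C=41 D=45] avail[A=25 B=12 C=41 D=40] open={R5}
Step 10: commit R5 -> on_hand[A=25 B=12 C=41 D=40] avail[A=25 B=12 C=41 D=40] open={}
Final available[C] = 41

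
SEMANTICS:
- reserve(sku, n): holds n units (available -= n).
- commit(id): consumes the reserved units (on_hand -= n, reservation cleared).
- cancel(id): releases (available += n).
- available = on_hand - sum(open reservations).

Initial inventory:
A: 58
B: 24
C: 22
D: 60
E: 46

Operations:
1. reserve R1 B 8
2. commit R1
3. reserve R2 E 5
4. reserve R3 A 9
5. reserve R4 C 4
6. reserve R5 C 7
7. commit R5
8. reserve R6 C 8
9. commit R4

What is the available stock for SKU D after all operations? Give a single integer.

Answer: 60

Derivation:
Step 1: reserve R1 B 8 -> on_hand[A=58 B=24 C=22 D=60 E=46] avail[A=58 B=16 C=22 D=60 E=46] open={R1}
Step 2: commit R1 -> on_hand[A=58 B=16 C=22 D=60 E=46] avail[A=58 B=16 C=22 D=60 E=46] open={}
Step 3: reserve R2 E 5 -> on_hand[A=58 B=16 C=22 D=60 E=46] avail[A=58 B=16 C=22 D=60 E=41] open={R2}
Step 4: reserve R3 A 9 -> on_hand[A=58 B=16 C=22 D=60 E=46] avail[A=49 B=16 C=22 D=60 E=41] open={R2,R3}
Step 5: reserve R4 C 4 -> on_hand[A=58 B=16 C=22 D=60 E=46] avail[A=49 B=16 C=18 D=60 E=41] open={R2,R3,R4}
Step 6: reserve R5 C 7 -> on_hand[A=58 B=16 C=22 D=60 E=46] avail[A=49 B=16 C=11 D=60 E=41] open={R2,R3,R4,R5}
Step 7: commit R5 -> on_hand[A=58 B=16 C=15 D=60 E=46] avail[A=49 B=16 C=11 D=60 E=41] open={R2,R3,R4}
Step 8: reserve R6 C 8 -> on_hand[A=58 B=16 C=15 D=60 E=46] avail[A=49 B=16 C=3 D=60 E=41] open={R2,R3,R4,R6}
Step 9: commit R4 -> on_hand[A=58 B=16 C=11 D=60 E=46] avail[A=49 B=16 C=3 D=60 E=41] open={R2,R3,R6}
Final available[D] = 60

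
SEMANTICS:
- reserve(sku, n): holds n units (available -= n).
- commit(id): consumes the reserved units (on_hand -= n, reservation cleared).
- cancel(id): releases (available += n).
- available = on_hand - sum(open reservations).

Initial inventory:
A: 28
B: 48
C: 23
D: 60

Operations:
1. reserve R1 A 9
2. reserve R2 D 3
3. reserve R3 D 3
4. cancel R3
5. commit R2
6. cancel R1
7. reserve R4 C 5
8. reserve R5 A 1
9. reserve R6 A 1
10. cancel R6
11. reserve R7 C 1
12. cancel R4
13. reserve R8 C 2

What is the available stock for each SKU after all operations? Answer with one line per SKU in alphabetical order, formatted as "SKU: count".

Answer: A: 27
B: 48
C: 20
D: 57

Derivation:
Step 1: reserve R1 A 9 -> on_hand[A=28 B=48 C=23 D=60] avail[A=19 B=48 C=23 D=60] open={R1}
Step 2: reserve R2 D 3 -> on_hand[A=28 B=48 C=23 D=60] avail[A=19 B=48 C=23 D=57] open={R1,R2}
Step 3: reserve R3 D 3 -> on_hand[A=28 B=48 C=23 D=60] avail[A=19 B=48 C=23 D=54] open={R1,R2,R3}
Step 4: cancel R3 -> on_hand[A=28 B=48 C=23 D=60] avail[A=19 B=48 C=23 D=57] open={R1,R2}
Step 5: commit R2 -> on_hand[A=28 B=48 C=23 D=57] avail[A=19 B=48 C=23 D=57] open={R1}
Step 6: cancel R1 -> on_hand[A=28 B=48 C=23 D=57] avail[A=28 B=48 C=23 D=57] open={}
Step 7: reserve R4 C 5 -> on_hand[A=28 B=48 C=23 D=57] avail[A=28 B=48 C=18 D=57] open={R4}
Step 8: reserve R5 A 1 -> on_hand[A=28 B=48 C=23 D=57] avail[A=27 B=48 C=18 D=57] open={R4,R5}
Step 9: reserve R6 A 1 -> on_hand[A=28 B=48 C=23 D=57] avail[A=26 B=48 C=18 D=57] open={R4,R5,R6}
Step 10: cancel R6 -> on_hand[A=28 B=48 C=23 D=57] avail[A=27 B=48 C=18 D=57] open={R4,R5}
Step 11: reserve R7 C 1 -> on_hand[A=28 B=48 C=23 D=57] avail[A=27 B=48 C=17 D=57] open={R4,R5,R7}
Step 12: cancel R4 -> on_hand[A=28 B=48 C=23 D=57] avail[A=27 B=48 C=22 D=57] open={R5,R7}
Step 13: reserve R8 C 2 -> on_hand[A=28 B=48 C=23 D=57] avail[A=27 B=48 C=20 D=57] open={R5,R7,R8}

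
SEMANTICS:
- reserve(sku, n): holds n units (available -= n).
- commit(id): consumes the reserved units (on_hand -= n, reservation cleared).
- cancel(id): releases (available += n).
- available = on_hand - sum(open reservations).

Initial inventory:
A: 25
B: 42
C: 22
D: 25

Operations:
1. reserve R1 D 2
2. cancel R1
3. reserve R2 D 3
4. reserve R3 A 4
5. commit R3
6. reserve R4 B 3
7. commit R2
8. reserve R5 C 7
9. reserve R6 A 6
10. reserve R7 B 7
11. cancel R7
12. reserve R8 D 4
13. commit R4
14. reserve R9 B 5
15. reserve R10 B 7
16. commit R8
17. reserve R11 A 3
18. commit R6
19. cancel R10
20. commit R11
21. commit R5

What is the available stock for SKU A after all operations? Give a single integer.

Answer: 12

Derivation:
Step 1: reserve R1 D 2 -> on_hand[A=25 B=42 C=22 D=25] avail[A=25 B=42 C=22 D=23] open={R1}
Step 2: cancel R1 -> on_hand[A=25 B=42 C=22 D=25] avail[A=25 B=42 C=22 D=25] open={}
Step 3: reserve R2 D 3 -> on_hand[A=25 B=42 C=22 D=25] avail[A=25 B=42 C=22 D=22] open={R2}
Step 4: reserve R3 A 4 -> on_hand[A=25 B=42 C=22 D=25] avail[A=21 B=42 C=22 D=22] open={R2,R3}
Step 5: commit R3 -> on_hand[A=21 B=42 C=22 D=25] avail[A=21 B=42 C=22 D=22] open={R2}
Step 6: reserve R4 B 3 -> on_hand[A=21 B=42 C=22 D=25] avail[A=21 B=39 C=22 D=22] open={R2,R4}
Step 7: commit R2 -> on_hand[A=21 B=42 C=22 D=22] avail[A=21 B=39 C=22 D=22] open={R4}
Step 8: reserve R5 C 7 -> on_hand[A=21 B=42 C=22 D=22] avail[A=21 B=39 C=15 D=22] open={R4,R5}
Step 9: reserve R6 A 6 -> on_hand[A=21 B=42 C=22 D=22] avail[A=15 B=39 C=15 D=22] open={R4,R5,R6}
Step 10: reserve R7 B 7 -> on_hand[A=21 B=42 C=22 D=22] avail[A=15 B=32 C=15 D=22] open={R4,R5,R6,R7}
Step 11: cancel R7 -> on_hand[A=21 B=42 C=22 D=22] avail[A=15 B=39 C=15 D=22] open={R4,R5,R6}
Step 12: reserve R8 D 4 -> on_hand[A=21 B=42 C=22 D=22] avail[A=15 B=39 C=15 D=18] open={R4,R5,R6,R8}
Step 13: commit R4 -> on_hand[A=21 B=39 C=22 D=22] avail[A=15 B=39 C=15 D=18] open={R5,R6,R8}
Step 14: reserve R9 B 5 -> on_hand[A=21 B=39 C=22 D=22] avail[A=15 B=34 C=15 D=18] open={R5,R6,R8,R9}
Step 15: reserve R10 B 7 -> on_hand[A=21 B=39 C=22 D=22] avail[A=15 B=27 C=15 D=18] open={R10,R5,R6,R8,R9}
Step 16: commit R8 -> on_hand[A=21 B=39 C=22 D=18] avail[A=15 B=27 C=15 D=18] open={R10,R5,R6,R9}
Step 17: reserve R11 A 3 -> on_hand[A=21 B=39 C=22 D=18] avail[A=12 B=27 C=15 D=18] open={R10,R11,R5,R6,R9}
Step 18: commit R6 -> on_hand[A=15 B=39 C=22 D=18] avail[A=12 B=27 C=15 D=18] open={R10,R11,R5,R9}
Step 19: cancel R10 -> on_hand[A=15 B=39 C=22 D=18] avail[A=12 B=34 C=15 D=18] open={R11,R5,R9}
Step 20: commit R11 -> on_hand[A=12 B=39 C=22 D=18] avail[A=12 B=34 C=15 D=18] open={R5,R9}
Step 21: commit R5 -> on_hand[A=12 B=39 C=15 D=18] avail[A=12 B=34 C=15 D=18] open={R9}
Final available[A] = 12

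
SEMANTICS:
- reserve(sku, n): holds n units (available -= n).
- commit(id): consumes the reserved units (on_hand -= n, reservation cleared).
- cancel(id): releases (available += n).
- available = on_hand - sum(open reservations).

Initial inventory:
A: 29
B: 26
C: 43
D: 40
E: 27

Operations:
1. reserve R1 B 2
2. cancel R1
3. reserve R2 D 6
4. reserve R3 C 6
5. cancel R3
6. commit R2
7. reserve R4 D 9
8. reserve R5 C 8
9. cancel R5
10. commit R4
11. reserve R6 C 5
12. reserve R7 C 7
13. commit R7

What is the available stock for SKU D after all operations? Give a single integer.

Step 1: reserve R1 B 2 -> on_hand[A=29 B=26 C=43 D=40 E=27] avail[A=29 B=24 C=43 D=40 E=27] open={R1}
Step 2: cancel R1 -> on_hand[A=29 B=26 C=43 D=40 E=27] avail[A=29 B=26 C=43 D=40 E=27] open={}
Step 3: reserve R2 D 6 -> on_hand[A=29 B=26 C=43 D=40 E=27] avail[A=29 B=26 C=43 D=34 E=27] open={R2}
Step 4: reserve R3 C 6 -> on_hand[A=29 B=26 C=43 D=40 E=27] avail[A=29 B=26 C=37 D=34 E=27] open={R2,R3}
Step 5: cancel R3 -> on_hand[A=29 B=26 C=43 D=40 E=27] avail[A=29 B=26 C=43 D=34 E=27] open={R2}
Step 6: commit R2 -> on_hand[A=29 B=26 C=43 D=34 E=27] avail[A=29 B=26 C=43 D=34 E=27] open={}
Step 7: reserve R4 D 9 -> on_hand[A=29 B=26 C=43 D=34 E=27] avail[A=29 B=26 C=43 D=25 E=27] open={R4}
Step 8: reserve R5 C 8 -> on_hand[A=29 B=26 C=43 D=34 E=27] avail[A=29 B=26 C=35 D=25 E=27] open={R4,R5}
Step 9: cancel R5 -> on_hand[A=29 B=26 C=43 D=34 E=27] avail[A=29 B=26 C=43 D=25 E=27] open={R4}
Step 10: commit R4 -> on_hand[A=29 B=26 C=43 D=25 E=27] avail[A=29 B=26 C=43 D=25 E=27] open={}
Step 11: reserve R6 C 5 -> on_hand[A=29 B=26 C=43 D=25 E=27] avail[A=29 B=26 C=38 D=25 E=27] open={R6}
Step 12: reserve R7 C 7 -> on_hand[A=29 B=26 C=43 D=25 E=27] avail[A=29 B=26 C=31 D=25 E=27] open={R6,R7}
Step 13: commit R7 -> on_hand[A=29 B=26 C=36 D=25 E=27] avail[A=29 B=26 C=31 D=25 E=27] open={R6}
Final available[D] = 25

Answer: 25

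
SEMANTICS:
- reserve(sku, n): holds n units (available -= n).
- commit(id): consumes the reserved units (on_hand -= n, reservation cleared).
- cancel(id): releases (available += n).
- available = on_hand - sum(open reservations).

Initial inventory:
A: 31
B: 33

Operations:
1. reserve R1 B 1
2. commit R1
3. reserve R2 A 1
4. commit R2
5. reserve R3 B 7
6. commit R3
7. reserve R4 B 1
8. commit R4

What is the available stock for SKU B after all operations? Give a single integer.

Answer: 24

Derivation:
Step 1: reserve R1 B 1 -> on_hand[A=31 B=33] avail[A=31 B=32] open={R1}
Step 2: commit R1 -> on_hand[A=31 B=32] avail[A=31 B=32] open={}
Step 3: reserve R2 A 1 -> on_hand[A=31 B=32] avail[A=30 B=32] open={R2}
Step 4: commit R2 -> on_hand[A=30 B=32] avail[A=30 B=32] open={}
Step 5: reserve R3 B 7 -> on_hand[A=30 B=32] avail[A=30 B=25] open={R3}
Step 6: commit R3 -> on_hand[A=30 B=25] avail[A=30 B=25] open={}
Step 7: reserve R4 B 1 -> on_hand[A=30 B=25] avail[A=30 B=24] open={R4}
Step 8: commit R4 -> on_hand[A=30 B=24] avail[A=30 B=24] open={}
Final available[B] = 24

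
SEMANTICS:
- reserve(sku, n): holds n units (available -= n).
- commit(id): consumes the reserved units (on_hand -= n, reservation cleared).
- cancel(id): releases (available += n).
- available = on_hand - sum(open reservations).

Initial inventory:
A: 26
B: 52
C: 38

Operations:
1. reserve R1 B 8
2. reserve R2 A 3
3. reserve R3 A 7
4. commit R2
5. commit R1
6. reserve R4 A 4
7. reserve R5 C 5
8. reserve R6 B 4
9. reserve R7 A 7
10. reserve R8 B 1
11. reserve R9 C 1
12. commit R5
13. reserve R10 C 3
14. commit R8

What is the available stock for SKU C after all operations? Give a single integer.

Step 1: reserve R1 B 8 -> on_hand[A=26 B=52 C=38] avail[A=26 B=44 C=38] open={R1}
Step 2: reserve R2 A 3 -> on_hand[A=26 B=52 C=38] avail[A=23 B=44 C=38] open={R1,R2}
Step 3: reserve R3 A 7 -> on_hand[A=26 B=52 C=38] avail[A=16 B=44 C=38] open={R1,R2,R3}
Step 4: commit R2 -> on_hand[A=23 B=52 C=38] avail[A=16 B=44 C=38] open={R1,R3}
Step 5: commit R1 -> on_hand[A=23 B=44 C=38] avail[A=16 B=44 C=38] open={R3}
Step 6: reserve R4 A 4 -> on_hand[A=23 B=44 C=38] avail[A=12 B=44 C=38] open={R3,R4}
Step 7: reserve R5 C 5 -> on_hand[A=23 B=44 C=38] avail[A=12 B=44 C=33] open={R3,R4,R5}
Step 8: reserve R6 B 4 -> on_hand[A=23 B=44 C=38] avail[A=12 B=40 C=33] open={R3,R4,R5,R6}
Step 9: reserve R7 A 7 -> on_hand[A=23 B=44 C=38] avail[A=5 B=40 C=33] open={R3,R4,R5,R6,R7}
Step 10: reserve R8 B 1 -> on_hand[A=23 B=44 C=38] avail[A=5 B=39 C=33] open={R3,R4,R5,R6,R7,R8}
Step 11: reserve R9 C 1 -> on_hand[A=23 B=44 C=38] avail[A=5 B=39 C=32] open={R3,R4,R5,R6,R7,R8,R9}
Step 12: commit R5 -> on_hand[A=23 B=44 C=33] avail[A=5 B=39 C=32] open={R3,R4,R6,R7,R8,R9}
Step 13: reserve R10 C 3 -> on_hand[A=23 B=44 C=33] avail[A=5 B=39 C=29] open={R10,R3,R4,R6,R7,R8,R9}
Step 14: commit R8 -> on_hand[A=23 B=43 C=33] avail[A=5 B=39 C=29] open={R10,R3,R4,R6,R7,R9}
Final available[C] = 29

Answer: 29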